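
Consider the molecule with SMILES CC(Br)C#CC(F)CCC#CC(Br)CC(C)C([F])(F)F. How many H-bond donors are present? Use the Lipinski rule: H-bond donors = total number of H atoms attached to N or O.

0

Donors: find every N or O and count the H atoms it carries.
  (no N or O atoms present)
Lipinski HBD = 0.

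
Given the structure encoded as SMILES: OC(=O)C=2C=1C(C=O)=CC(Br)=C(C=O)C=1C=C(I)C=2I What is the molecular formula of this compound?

Walk through each heavy atom and fill implicit hydrogens from standard valence (C 4, N 3, O 2, S 2, halogen 1):
  atom 1: O, bond orders sum to 1 (valence 2) → 1 H
  atom 2: C, bond orders sum to 4 (valence 4) → 0 H
  atom 3: O, bond orders sum to 2 (valence 2) → 0 H
  atom 4: C, bond orders sum to 4 (valence 4) → 0 H
  atom 5: C, bond orders sum to 4 (valence 4) → 0 H
  atom 6: C, bond orders sum to 4 (valence 4) → 0 H
  atom 7: C, bond orders sum to 3 (valence 4) → 1 H
  atom 8: O, bond orders sum to 2 (valence 2) → 0 H
  atom 9: C, bond orders sum to 3 (valence 4) → 1 H
  atom 10: C, bond orders sum to 4 (valence 4) → 0 H
  atom 11: Br (halogen, monovalent) → 0 H
  atom 12: C, bond orders sum to 4 (valence 4) → 0 H
  atom 13: C, bond orders sum to 3 (valence 4) → 1 H
  atom 14: O, bond orders sum to 2 (valence 2) → 0 H
  atom 15: C, bond orders sum to 4 (valence 4) → 0 H
  atom 16: C, bond orders sum to 3 (valence 4) → 1 H
  atom 17: C, bond orders sum to 4 (valence 4) → 0 H
  atom 18: I (halogen, monovalent) → 0 H
  atom 19: C, bond orders sum to 4 (valence 4) → 0 H
  atom 20: I (halogen, monovalent) → 0 H
Totals → C:13, H:5, Br:1, I:2, O:4.

C13H5BrI2O4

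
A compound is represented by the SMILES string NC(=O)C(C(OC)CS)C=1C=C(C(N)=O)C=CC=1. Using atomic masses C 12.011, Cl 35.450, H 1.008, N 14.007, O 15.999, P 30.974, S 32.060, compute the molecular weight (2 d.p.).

268.33 g/mol

First, the molecular formula is C12H16N2O3S (counting implicit H from valence).
  C: 12 × 12.011 = 144.132
  H: 16 × 1.008 = 16.128
  N: 2 × 14.007 = 28.014
  O: 3 × 15.999 = 47.997
  S: 1 × 32.060 = 32.060
Sum: 12×12.011 + 16×1.008 + 2×14.007 + 3×15.999 + 1×32.060 = 268.331 → 268.33 g/mol.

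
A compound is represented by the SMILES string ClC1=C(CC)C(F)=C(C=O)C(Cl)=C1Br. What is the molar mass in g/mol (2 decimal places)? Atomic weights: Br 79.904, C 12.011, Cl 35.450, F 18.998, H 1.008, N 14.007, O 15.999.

299.95 g/mol

First, the molecular formula is C9H6BrCl2FO (counting implicit H from valence).
  Br: 1 × 79.904 = 79.904
  C: 9 × 12.011 = 108.099
  Cl: 2 × 35.450 = 70.900
  F: 1 × 18.998 = 18.998
  H: 6 × 1.008 = 6.048
  O: 1 × 15.999 = 15.999
Sum: 1×79.904 + 9×12.011 + 2×35.450 + 1×18.998 + 6×1.008 + 1×15.999 = 299.948 → 299.95 g/mol.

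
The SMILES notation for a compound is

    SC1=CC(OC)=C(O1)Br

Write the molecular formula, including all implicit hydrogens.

Walk through each heavy atom and fill implicit hydrogens from standard valence (C 4, N 3, O 2, S 2, halogen 1):
  atom 1: S, bond orders sum to 1 (valence 2) → 1 H
  atom 2: C, bond orders sum to 4 (valence 4) → 0 H
  atom 3: C, bond orders sum to 3 (valence 4) → 1 H
  atom 4: C, bond orders sum to 4 (valence 4) → 0 H
  atom 5: O, bond orders sum to 2 (valence 2) → 0 H
  atom 6: C, bond orders sum to 1 (valence 4) → 3 H
  atom 7: C, bond orders sum to 4 (valence 4) → 0 H
  atom 8: O, bond orders sum to 2 (valence 2) → 0 H
  atom 9: Br (halogen, monovalent) → 0 H
Totals → C:5, H:5, Br:1, O:2, S:1.

C5H5BrO2S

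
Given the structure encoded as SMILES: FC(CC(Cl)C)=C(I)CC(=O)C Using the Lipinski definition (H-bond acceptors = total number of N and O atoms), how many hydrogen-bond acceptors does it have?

N atoms: 0; O atoms: 1.
Lipinski HBA = 0 + 1 = 1.

1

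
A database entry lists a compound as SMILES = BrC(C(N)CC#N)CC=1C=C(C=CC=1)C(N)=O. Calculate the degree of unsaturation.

Degree of unsaturation = (number of rings) + (number of π bonds).
Ring closures in the SMILES: 1.
π bonds: 4 double bonds (each 1 DoU), 1 triple bond (each 2 DoU) → 6 DoU from unsaturation.
Total DoU = 1 + 6 = 7.

7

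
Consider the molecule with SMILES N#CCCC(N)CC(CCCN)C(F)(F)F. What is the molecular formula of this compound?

Walk through each heavy atom and fill implicit hydrogens from standard valence (C 4, N 3, O 2, S 2, halogen 1):
  atom 1: N, bond orders sum to 3 (valence 3) → 0 H
  atom 2: C, bond orders sum to 4 (valence 4) → 0 H
  atom 3: C, bond orders sum to 2 (valence 4) → 2 H
  atom 4: C, bond orders sum to 2 (valence 4) → 2 H
  atom 5: C, bond orders sum to 3 (valence 4) → 1 H
  atom 6: N, bond orders sum to 1 (valence 3) → 2 H
  atom 7: C, bond orders sum to 2 (valence 4) → 2 H
  atom 8: C, bond orders sum to 3 (valence 4) → 1 H
  atom 9: C, bond orders sum to 2 (valence 4) → 2 H
  atom 10: C, bond orders sum to 2 (valence 4) → 2 H
  atom 11: C, bond orders sum to 2 (valence 4) → 2 H
  atom 12: N, bond orders sum to 1 (valence 3) → 2 H
  atom 13: C, bond orders sum to 4 (valence 4) → 0 H
  atom 14: F (halogen, monovalent) → 0 H
  atom 15: F (halogen, monovalent) → 0 H
  atom 16: F (halogen, monovalent) → 0 H
Totals → C:10, H:18, F:3, N:3.
In Hill order: C10H18F3N3.

C10H18F3N3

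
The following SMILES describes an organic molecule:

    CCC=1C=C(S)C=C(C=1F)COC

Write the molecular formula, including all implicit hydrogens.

Walk through each heavy atom and fill implicit hydrogens from standard valence (C 4, N 3, O 2, S 2, halogen 1):
  atom 1: C, bond orders sum to 1 (valence 4) → 3 H
  atom 2: C, bond orders sum to 2 (valence 4) → 2 H
  atom 3: C, bond orders sum to 4 (valence 4) → 0 H
  atom 4: C, bond orders sum to 3 (valence 4) → 1 H
  atom 5: C, bond orders sum to 4 (valence 4) → 0 H
  atom 6: S, bond orders sum to 1 (valence 2) → 1 H
  atom 7: C, bond orders sum to 3 (valence 4) → 1 H
  atom 8: C, bond orders sum to 4 (valence 4) → 0 H
  atom 9: C, bond orders sum to 4 (valence 4) → 0 H
  atom 10: F (halogen, monovalent) → 0 H
  atom 11: C, bond orders sum to 2 (valence 4) → 2 H
  atom 12: O, bond orders sum to 2 (valence 2) → 0 H
  atom 13: C, bond orders sum to 1 (valence 4) → 3 H
Totals → C:10, H:13, F:1, O:1, S:1.

C10H13FOS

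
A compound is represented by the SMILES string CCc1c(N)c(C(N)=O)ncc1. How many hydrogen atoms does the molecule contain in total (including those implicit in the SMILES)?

11

Walk through each heavy atom and fill implicit hydrogens from standard valence (C 4, N 3, O 2, S 2, halogen 1); for lowercase aromatic atoms, an aromatic c carries 1 H when it has two neighbours and 0 H with three, and aromatic n carries 0 H:
  atom 1: C, bond orders sum to 1 (valence 4) → 3 H
  atom 2: C, bond orders sum to 2 (valence 4) → 2 H
  atom 3: aromatic c, 3 neighbours → 0 H
  atom 4: aromatic c, 3 neighbours → 0 H
  atom 5: N, bond orders sum to 1 (valence 3) → 2 H
  atom 6: aromatic c, 3 neighbours → 0 H
  atom 7: C, bond orders sum to 4 (valence 4) → 0 H
  atom 8: N, bond orders sum to 1 (valence 3) → 2 H
  atom 9: O, bond orders sum to 2 (valence 2) → 0 H
  atom 10: aromatic n, 2 neighbours → 0 H
  atom 11: aromatic c, 2 neighbours → 1 H
  atom 12: aromatic c, 2 neighbours → 1 H
Total hydrogens: 11.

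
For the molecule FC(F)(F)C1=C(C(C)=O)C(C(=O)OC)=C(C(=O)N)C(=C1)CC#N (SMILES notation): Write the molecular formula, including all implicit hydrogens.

Walk through each heavy atom and fill implicit hydrogens from standard valence (C 4, N 3, O 2, S 2, halogen 1):
  atom 1: F (halogen, monovalent) → 0 H
  atom 2: C, bond orders sum to 4 (valence 4) → 0 H
  atom 3: F (halogen, monovalent) → 0 H
  atom 4: F (halogen, monovalent) → 0 H
  atom 5: C, bond orders sum to 4 (valence 4) → 0 H
  atom 6: C, bond orders sum to 4 (valence 4) → 0 H
  atom 7: C, bond orders sum to 4 (valence 4) → 0 H
  atom 8: C, bond orders sum to 1 (valence 4) → 3 H
  atom 9: O, bond orders sum to 2 (valence 2) → 0 H
  atom 10: C, bond orders sum to 4 (valence 4) → 0 H
  atom 11: C, bond orders sum to 4 (valence 4) → 0 H
  atom 12: O, bond orders sum to 2 (valence 2) → 0 H
  atom 13: O, bond orders sum to 2 (valence 2) → 0 H
  atom 14: C, bond orders sum to 1 (valence 4) → 3 H
  atom 15: C, bond orders sum to 4 (valence 4) → 0 H
  atom 16: C, bond orders sum to 4 (valence 4) → 0 H
  atom 17: O, bond orders sum to 2 (valence 2) → 0 H
  atom 18: N, bond orders sum to 1 (valence 3) → 2 H
  atom 19: C, bond orders sum to 4 (valence 4) → 0 H
  atom 20: C, bond orders sum to 3 (valence 4) → 1 H
  atom 21: C, bond orders sum to 2 (valence 4) → 2 H
  atom 22: C, bond orders sum to 4 (valence 4) → 0 H
  atom 23: N, bond orders sum to 3 (valence 3) → 0 H
Totals → C:14, H:11, F:3, N:2, O:4.

C14H11F3N2O4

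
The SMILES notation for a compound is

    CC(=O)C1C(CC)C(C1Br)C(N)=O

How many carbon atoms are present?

Count every carbon token in the SMILES (each C, including those in ring-closure positions and inside branches).
Carbon count: 9.

9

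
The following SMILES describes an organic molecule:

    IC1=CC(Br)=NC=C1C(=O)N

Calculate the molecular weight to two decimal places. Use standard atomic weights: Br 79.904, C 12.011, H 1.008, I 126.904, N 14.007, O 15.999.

First, the molecular formula is C6H4BrIN2O (counting implicit H from valence).
  Br: 1 × 79.904 = 79.904
  C: 6 × 12.011 = 72.066
  H: 4 × 1.008 = 4.032
  I: 1 × 126.904 = 126.904
  N: 2 × 14.007 = 28.014
  O: 1 × 15.999 = 15.999
Sum: 1×79.904 + 6×12.011 + 4×1.008 + 1×126.904 + 2×14.007 + 1×15.999 = 326.919 → 326.92 g/mol.

326.92 g/mol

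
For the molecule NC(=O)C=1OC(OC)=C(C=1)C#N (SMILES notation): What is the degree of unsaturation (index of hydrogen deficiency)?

6

Degree of unsaturation = (number of rings) + (number of π bonds).
Ring closures in the SMILES: 1.
π bonds: 3 double bonds (each 1 DoU), 1 triple bond (each 2 DoU) → 5 DoU from unsaturation.
Total DoU = 1 + 5 = 6.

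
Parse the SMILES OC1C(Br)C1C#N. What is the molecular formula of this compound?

Walk through each heavy atom and fill implicit hydrogens from standard valence (C 4, N 3, O 2, S 2, halogen 1):
  atom 1: O, bond orders sum to 1 (valence 2) → 1 H
  atom 2: C, bond orders sum to 3 (valence 4) → 1 H
  atom 3: C, bond orders sum to 3 (valence 4) → 1 H
  atom 4: Br (halogen, monovalent) → 0 H
  atom 5: C, bond orders sum to 3 (valence 4) → 1 H
  atom 6: C, bond orders sum to 4 (valence 4) → 0 H
  atom 7: N, bond orders sum to 3 (valence 3) → 0 H
Totals → C:4, H:4, Br:1, N:1, O:1.
In Hill order: C4H4BrNO.

C4H4BrNO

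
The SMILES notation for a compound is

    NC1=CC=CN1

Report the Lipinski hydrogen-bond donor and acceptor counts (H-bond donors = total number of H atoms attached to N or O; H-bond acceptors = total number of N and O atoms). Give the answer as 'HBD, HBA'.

Donors: find every N or O and count the H atoms it carries.
  atom 1 (N): bond orders sum to 1 → 2 H
  atom 6 (N): bond orders sum to 2 → 1 H
Lipinski HBD = 3.
Acceptors: N atoms = 2, O atoms = 0 → HBA = 2.

3, 2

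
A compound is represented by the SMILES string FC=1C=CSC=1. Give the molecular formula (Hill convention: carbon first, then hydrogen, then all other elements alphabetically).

Walk through each heavy atom and fill implicit hydrogens from standard valence (C 4, N 3, O 2, S 2, halogen 1):
  atom 1: F (halogen, monovalent) → 0 H
  atom 2: C, bond orders sum to 4 (valence 4) → 0 H
  atom 3: C, bond orders sum to 3 (valence 4) → 1 H
  atom 4: C, bond orders sum to 3 (valence 4) → 1 H
  atom 5: S, bond orders sum to 2 (valence 2) → 0 H
  atom 6: C, bond orders sum to 3 (valence 4) → 1 H
Totals → C:4, H:3, F:1, S:1.
In Hill order: C4H3FS.

C4H3FS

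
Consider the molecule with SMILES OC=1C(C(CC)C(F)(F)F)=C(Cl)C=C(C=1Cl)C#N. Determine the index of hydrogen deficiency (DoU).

Degree of unsaturation = (number of rings) + (number of π bonds).
Ring closures in the SMILES: 1.
π bonds: 3 double bonds (each 1 DoU), 1 triple bond (each 2 DoU) → 5 DoU from unsaturation.
Total DoU = 1 + 5 = 6.

6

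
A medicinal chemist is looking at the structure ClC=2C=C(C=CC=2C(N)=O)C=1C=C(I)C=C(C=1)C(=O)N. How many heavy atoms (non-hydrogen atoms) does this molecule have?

20

Every atom symbol written in the SMILES (organic subset) is one heavy atom; implicit H are not written.
Heavy atoms by element → C:14, Cl:1, I:1, N:2, O:2.
Total: 20.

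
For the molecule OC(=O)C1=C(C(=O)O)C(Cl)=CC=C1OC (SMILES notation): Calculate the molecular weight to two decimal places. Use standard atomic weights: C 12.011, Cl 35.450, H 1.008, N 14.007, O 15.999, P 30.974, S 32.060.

230.60 g/mol

First, the molecular formula is C9H7ClO5 (counting implicit H from valence).
  C: 9 × 12.011 = 108.099
  Cl: 1 × 35.450 = 35.450
  H: 7 × 1.008 = 7.056
  O: 5 × 15.999 = 79.995
Sum: 9×12.011 + 1×35.450 + 7×1.008 + 5×15.999 = 230.600 → 230.60 g/mol.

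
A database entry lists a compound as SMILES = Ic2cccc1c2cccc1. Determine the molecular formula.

Walk through each heavy atom and fill implicit hydrogens from standard valence (C 4, N 3, O 2, S 2, halogen 1); for lowercase aromatic atoms, an aromatic c carries 1 H when it has two neighbours and 0 H with three, and aromatic n carries 0 H:
  atom 1: I (halogen, monovalent) → 0 H
  atom 2: aromatic c, 3 neighbours → 0 H
  atom 3: aromatic c, 2 neighbours → 1 H
  atom 4: aromatic c, 2 neighbours → 1 H
  atom 5: aromatic c, 2 neighbours → 1 H
  atom 6: aromatic c, 3 neighbours → 0 H
  atom 7: aromatic c, 3 neighbours → 0 H
  atom 8: aromatic c, 2 neighbours → 1 H
  atom 9: aromatic c, 2 neighbours → 1 H
  atom 10: aromatic c, 2 neighbours → 1 H
  atom 11: aromatic c, 2 neighbours → 1 H
Totals → C:10, H:7, I:1.

C10H7I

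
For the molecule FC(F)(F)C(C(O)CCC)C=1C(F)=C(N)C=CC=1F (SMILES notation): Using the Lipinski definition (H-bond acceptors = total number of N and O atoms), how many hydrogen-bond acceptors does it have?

N atoms: 1; O atoms: 1.
Lipinski HBA = 1 + 1 = 2.

2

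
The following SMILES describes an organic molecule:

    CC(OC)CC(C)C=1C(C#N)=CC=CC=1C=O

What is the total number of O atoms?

2

Scan the SMILES for O atoms (remember two-letter symbols like Cl and Br are single atoms).
Oxygen count: 2.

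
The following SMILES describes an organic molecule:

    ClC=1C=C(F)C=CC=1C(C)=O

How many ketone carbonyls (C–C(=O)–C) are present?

The ketone motif appears at heavy-atom position 9 in the SMILES.
Ketone count: 1.

1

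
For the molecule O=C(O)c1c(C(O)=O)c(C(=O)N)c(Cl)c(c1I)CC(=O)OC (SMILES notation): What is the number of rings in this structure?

1

In SMILES, each pair of matching ring-closure digits denotes one ring-closing bond; the number of such bonds equals the number of independent rings.
Ring-closure bonds here: 1.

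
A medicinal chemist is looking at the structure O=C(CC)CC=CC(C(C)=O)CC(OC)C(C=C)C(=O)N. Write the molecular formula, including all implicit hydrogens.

C16H25NO4

Walk through each heavy atom and fill implicit hydrogens from standard valence (C 4, N 3, O 2, S 2, halogen 1):
  atom 1: O, bond orders sum to 2 (valence 2) → 0 H
  atom 2: C, bond orders sum to 4 (valence 4) → 0 H
  atom 3: C, bond orders sum to 2 (valence 4) → 2 H
  atom 4: C, bond orders sum to 1 (valence 4) → 3 H
  atom 5: C, bond orders sum to 2 (valence 4) → 2 H
  atom 6: C, bond orders sum to 3 (valence 4) → 1 H
  atom 7: C, bond orders sum to 3 (valence 4) → 1 H
  atom 8: C, bond orders sum to 3 (valence 4) → 1 H
  atom 9: C, bond orders sum to 4 (valence 4) → 0 H
  atom 10: C, bond orders sum to 1 (valence 4) → 3 H
  atom 11: O, bond orders sum to 2 (valence 2) → 0 H
  atom 12: C, bond orders sum to 2 (valence 4) → 2 H
  atom 13: C, bond orders sum to 3 (valence 4) → 1 H
  atom 14: O, bond orders sum to 2 (valence 2) → 0 H
  atom 15: C, bond orders sum to 1 (valence 4) → 3 H
  atom 16: C, bond orders sum to 3 (valence 4) → 1 H
  atom 17: C, bond orders sum to 3 (valence 4) → 1 H
  atom 18: C, bond orders sum to 2 (valence 4) → 2 H
  atom 19: C, bond orders sum to 4 (valence 4) → 0 H
  atom 20: O, bond orders sum to 2 (valence 2) → 0 H
  atom 21: N, bond orders sum to 1 (valence 3) → 2 H
Totals → C:16, H:25, N:1, O:4.
In Hill order: C16H25NO4.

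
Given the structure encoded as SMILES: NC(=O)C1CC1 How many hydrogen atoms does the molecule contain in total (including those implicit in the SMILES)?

7

Walk through each heavy atom and fill implicit hydrogens from standard valence (C 4, N 3, O 2, S 2, halogen 1):
  atom 1: N, bond orders sum to 1 (valence 3) → 2 H
  atom 2: C, bond orders sum to 4 (valence 4) → 0 H
  atom 3: O, bond orders sum to 2 (valence 2) → 0 H
  atom 4: C, bond orders sum to 3 (valence 4) → 1 H
  atom 5: C, bond orders sum to 2 (valence 4) → 2 H
  atom 6: C, bond orders sum to 2 (valence 4) → 2 H
Total hydrogens: 7.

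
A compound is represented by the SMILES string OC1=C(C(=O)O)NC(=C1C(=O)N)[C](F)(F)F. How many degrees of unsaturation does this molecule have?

5

Molecular formula: C7H5F3N2O4.
DoU = (2C + 2 + N − H − X) / 2, where X is the halogen count and O/S are ignored.
    = (2·7 + 2 + 2 − 5 − 3) / 2 = 10 / 2 = 5.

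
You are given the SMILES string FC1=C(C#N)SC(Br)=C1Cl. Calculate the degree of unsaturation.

5

Degree of unsaturation = (number of rings) + (number of π bonds).
Ring closures in the SMILES: 1.
π bonds: 2 double bonds (each 1 DoU), 1 triple bond (each 2 DoU) → 4 DoU from unsaturation.
Total DoU = 1 + 4 = 5.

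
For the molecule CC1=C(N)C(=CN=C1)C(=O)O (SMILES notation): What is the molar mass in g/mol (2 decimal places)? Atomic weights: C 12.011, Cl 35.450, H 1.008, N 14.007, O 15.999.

152.15 g/mol

First, the molecular formula is C7H8N2O2 (counting implicit H from valence).
  C: 7 × 12.011 = 84.077
  H: 8 × 1.008 = 8.064
  N: 2 × 14.007 = 28.014
  O: 2 × 15.999 = 31.998
Sum: 7×12.011 + 8×1.008 + 2×14.007 + 2×15.999 = 152.153 → 152.15 g/mol.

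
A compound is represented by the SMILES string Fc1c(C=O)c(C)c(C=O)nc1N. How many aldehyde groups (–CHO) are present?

2

The aldehyde motif appears at heavy-atom positions 4, 9 in the SMILES.
Other groups present: 1 primary amine.
Aldehyde count: 2.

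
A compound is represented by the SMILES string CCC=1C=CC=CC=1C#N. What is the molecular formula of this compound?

Walk through each heavy atom and fill implicit hydrogens from standard valence (C 4, N 3, O 2, S 2, halogen 1):
  atom 1: C, bond orders sum to 1 (valence 4) → 3 H
  atom 2: C, bond orders sum to 2 (valence 4) → 2 H
  atom 3: C, bond orders sum to 4 (valence 4) → 0 H
  atom 4: C, bond orders sum to 3 (valence 4) → 1 H
  atom 5: C, bond orders sum to 3 (valence 4) → 1 H
  atom 6: C, bond orders sum to 3 (valence 4) → 1 H
  atom 7: C, bond orders sum to 3 (valence 4) → 1 H
  atom 8: C, bond orders sum to 4 (valence 4) → 0 H
  atom 9: C, bond orders sum to 4 (valence 4) → 0 H
  atom 10: N, bond orders sum to 3 (valence 3) → 0 H
Totals → C:9, H:9, N:1.

C9H9N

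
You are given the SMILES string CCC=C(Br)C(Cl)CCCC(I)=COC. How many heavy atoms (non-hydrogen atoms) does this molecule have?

15

Every atom symbol written in the SMILES (organic subset) is one heavy atom; implicit H are not written.
Heavy atoms by element → Br:1, C:11, Cl:1, I:1, O:1.
Total: 15.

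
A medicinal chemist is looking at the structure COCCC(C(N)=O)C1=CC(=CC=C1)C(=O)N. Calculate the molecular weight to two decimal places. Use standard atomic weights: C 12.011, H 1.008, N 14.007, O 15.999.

First, the molecular formula is C12H16N2O3 (counting implicit H from valence).
  C: 12 × 12.011 = 144.132
  H: 16 × 1.008 = 16.128
  N: 2 × 14.007 = 28.014
  O: 3 × 15.999 = 47.997
Sum: 12×12.011 + 16×1.008 + 2×14.007 + 3×15.999 = 236.271 → 236.27 g/mol.

236.27 g/mol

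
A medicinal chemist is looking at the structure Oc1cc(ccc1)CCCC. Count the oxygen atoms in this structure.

1

Scan the SMILES for O atoms (remember two-letter symbols like Cl and Br are single atoms).
Oxygen count: 1.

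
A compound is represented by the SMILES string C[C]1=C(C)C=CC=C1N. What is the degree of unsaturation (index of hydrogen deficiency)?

4

Degree of unsaturation = (number of rings) + (number of π bonds).
Ring closures in the SMILES: 1.
π bonds: 3 double bonds (each 1 DoU) → 3 DoU from unsaturation.
Total DoU = 1 + 3 = 4.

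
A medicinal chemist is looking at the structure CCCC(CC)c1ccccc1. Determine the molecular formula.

C12H18

Walk through each heavy atom and fill implicit hydrogens from standard valence (C 4, N 3, O 2, S 2, halogen 1); for lowercase aromatic atoms, an aromatic c carries 1 H when it has two neighbours and 0 H with three, and aromatic n carries 0 H:
  atom 1: C, bond orders sum to 1 (valence 4) → 3 H
  atom 2: C, bond orders sum to 2 (valence 4) → 2 H
  atom 3: C, bond orders sum to 2 (valence 4) → 2 H
  atom 4: C, bond orders sum to 3 (valence 4) → 1 H
  atom 5: C, bond orders sum to 2 (valence 4) → 2 H
  atom 6: C, bond orders sum to 1 (valence 4) → 3 H
  atom 7: aromatic c, 3 neighbours → 0 H
  atom 8: aromatic c, 2 neighbours → 1 H
  atom 9: aromatic c, 2 neighbours → 1 H
  atom 10: aromatic c, 2 neighbours → 1 H
  atom 11: aromatic c, 2 neighbours → 1 H
  atom 12: aromatic c, 2 neighbours → 1 H
Totals → C:12, H:18.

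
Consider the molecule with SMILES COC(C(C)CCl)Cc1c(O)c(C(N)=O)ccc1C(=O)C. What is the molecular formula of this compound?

Walk through each heavy atom and fill implicit hydrogens from standard valence (C 4, N 3, O 2, S 2, halogen 1); for lowercase aromatic atoms, an aromatic c carries 1 H when it has two neighbours and 0 H with three, and aromatic n carries 0 H:
  atom 1: C, bond orders sum to 1 (valence 4) → 3 H
  atom 2: O, bond orders sum to 2 (valence 2) → 0 H
  atom 3: C, bond orders sum to 3 (valence 4) → 1 H
  atom 4: C, bond orders sum to 3 (valence 4) → 1 H
  atom 5: C, bond orders sum to 1 (valence 4) → 3 H
  atom 6: C, bond orders sum to 2 (valence 4) → 2 H
  atom 7: Cl (halogen, monovalent) → 0 H
  atom 8: C, bond orders sum to 2 (valence 4) → 2 H
  atom 9: aromatic c, 3 neighbours → 0 H
  atom 10: aromatic c, 3 neighbours → 0 H
  atom 11: O, bond orders sum to 1 (valence 2) → 1 H
  atom 12: aromatic c, 3 neighbours → 0 H
  atom 13: C, bond orders sum to 4 (valence 4) → 0 H
  atom 14: N, bond orders sum to 1 (valence 3) → 2 H
  atom 15: O, bond orders sum to 2 (valence 2) → 0 H
  atom 16: aromatic c, 2 neighbours → 1 H
  atom 17: aromatic c, 2 neighbours → 1 H
  atom 18: aromatic c, 3 neighbours → 0 H
  atom 19: C, bond orders sum to 4 (valence 4) → 0 H
  atom 20: O, bond orders sum to 2 (valence 2) → 0 H
  atom 21: C, bond orders sum to 1 (valence 4) → 3 H
Totals → C:15, H:20, Cl:1, N:1, O:4.
In Hill order: C15H20ClNO4.

C15H20ClNO4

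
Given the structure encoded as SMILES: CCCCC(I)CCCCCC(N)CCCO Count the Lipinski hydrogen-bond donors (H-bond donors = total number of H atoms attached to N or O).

3

Donors: find every N or O and count the H atoms it carries.
  atom 13 (N): bond orders sum to 1 → 2 H
  atom 17 (O): bond orders sum to 1 → 1 H
Lipinski HBD = 3.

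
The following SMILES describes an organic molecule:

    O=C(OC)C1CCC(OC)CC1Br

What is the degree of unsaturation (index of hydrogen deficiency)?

Degree of unsaturation = (number of rings) + (number of π bonds).
Ring closures in the SMILES: 1.
π bonds: 1 double bond (each 1 DoU) → 1 DoU from unsaturation.
Total DoU = 1 + 1 = 2.

2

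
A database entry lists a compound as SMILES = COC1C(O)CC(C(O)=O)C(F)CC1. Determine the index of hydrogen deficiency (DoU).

2

Molecular formula: C9H15FO4.
DoU = (2C + 2 + N − H − X) / 2, where X is the halogen count and O/S are ignored.
    = (2·9 + 2 + 0 − 15 − 1) / 2 = 4 / 2 = 2.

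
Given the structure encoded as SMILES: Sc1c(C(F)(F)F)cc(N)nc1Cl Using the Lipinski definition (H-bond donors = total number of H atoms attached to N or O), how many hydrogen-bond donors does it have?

Donors: find every N or O and count the H atoms it carries.
  atom 10 (N): bond orders sum to 1 → 2 H
  atom 11 (N): bond orders sum to 3 → 0 H
Lipinski HBD = 2.

2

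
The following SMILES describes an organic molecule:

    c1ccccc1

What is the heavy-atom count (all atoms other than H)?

Every atom symbol written in the SMILES (organic subset) is one heavy atom; implicit H are not written.
Heavy atoms by element → C:6.
Total: 6.

6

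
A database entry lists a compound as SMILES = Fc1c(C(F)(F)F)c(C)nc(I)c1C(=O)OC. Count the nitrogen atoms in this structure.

1

Scan the SMILES for N atoms (remember two-letter symbols like Cl and Br are single atoms).
Nitrogen count: 1.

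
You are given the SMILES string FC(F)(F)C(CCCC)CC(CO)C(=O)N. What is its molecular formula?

C10H18F3NO2

Walk through each heavy atom and fill implicit hydrogens from standard valence (C 4, N 3, O 2, S 2, halogen 1):
  atom 1: F (halogen, monovalent) → 0 H
  atom 2: C, bond orders sum to 4 (valence 4) → 0 H
  atom 3: F (halogen, monovalent) → 0 H
  atom 4: F (halogen, monovalent) → 0 H
  atom 5: C, bond orders sum to 3 (valence 4) → 1 H
  atom 6: C, bond orders sum to 2 (valence 4) → 2 H
  atom 7: C, bond orders sum to 2 (valence 4) → 2 H
  atom 8: C, bond orders sum to 2 (valence 4) → 2 H
  atom 9: C, bond orders sum to 1 (valence 4) → 3 H
  atom 10: C, bond orders sum to 2 (valence 4) → 2 H
  atom 11: C, bond orders sum to 3 (valence 4) → 1 H
  atom 12: C, bond orders sum to 2 (valence 4) → 2 H
  atom 13: O, bond orders sum to 1 (valence 2) → 1 H
  atom 14: C, bond orders sum to 4 (valence 4) → 0 H
  atom 15: O, bond orders sum to 2 (valence 2) → 0 H
  atom 16: N, bond orders sum to 1 (valence 3) → 2 H
Totals → C:10, H:18, F:3, N:1, O:2.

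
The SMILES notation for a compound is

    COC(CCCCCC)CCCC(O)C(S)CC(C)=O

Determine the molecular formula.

C16H32O3S

Walk through each heavy atom and fill implicit hydrogens from standard valence (C 4, N 3, O 2, S 2, halogen 1):
  atom 1: C, bond orders sum to 1 (valence 4) → 3 H
  atom 2: O, bond orders sum to 2 (valence 2) → 0 H
  atom 3: C, bond orders sum to 3 (valence 4) → 1 H
  atom 4: C, bond orders sum to 2 (valence 4) → 2 H
  atom 5: C, bond orders sum to 2 (valence 4) → 2 H
  atom 6: C, bond orders sum to 2 (valence 4) → 2 H
  atom 7: C, bond orders sum to 2 (valence 4) → 2 H
  atom 8: C, bond orders sum to 2 (valence 4) → 2 H
  atom 9: C, bond orders sum to 1 (valence 4) → 3 H
  atom 10: C, bond orders sum to 2 (valence 4) → 2 H
  atom 11: C, bond orders sum to 2 (valence 4) → 2 H
  atom 12: C, bond orders sum to 2 (valence 4) → 2 H
  atom 13: C, bond orders sum to 3 (valence 4) → 1 H
  atom 14: O, bond orders sum to 1 (valence 2) → 1 H
  atom 15: C, bond orders sum to 3 (valence 4) → 1 H
  atom 16: S, bond orders sum to 1 (valence 2) → 1 H
  atom 17: C, bond orders sum to 2 (valence 4) → 2 H
  atom 18: C, bond orders sum to 4 (valence 4) → 0 H
  atom 19: C, bond orders sum to 1 (valence 4) → 3 H
  atom 20: O, bond orders sum to 2 (valence 2) → 0 H
Totals → C:16, H:32, O:3, S:1.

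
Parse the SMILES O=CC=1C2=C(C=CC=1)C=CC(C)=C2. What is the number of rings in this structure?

In SMILES, each pair of matching ring-closure digits denotes one ring-closing bond; the number of such bonds equals the number of independent rings.
Ring-closure bonds here: 2.

2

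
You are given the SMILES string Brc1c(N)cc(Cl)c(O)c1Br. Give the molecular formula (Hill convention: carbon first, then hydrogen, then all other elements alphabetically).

C6H4Br2ClNO

Walk through each heavy atom and fill implicit hydrogens from standard valence (C 4, N 3, O 2, S 2, halogen 1); for lowercase aromatic atoms, an aromatic c carries 1 H when it has two neighbours and 0 H with three, and aromatic n carries 0 H:
  atom 1: Br (halogen, monovalent) → 0 H
  atom 2: aromatic c, 3 neighbours → 0 H
  atom 3: aromatic c, 3 neighbours → 0 H
  atom 4: N, bond orders sum to 1 (valence 3) → 2 H
  atom 5: aromatic c, 2 neighbours → 1 H
  atom 6: aromatic c, 3 neighbours → 0 H
  atom 7: Cl (halogen, monovalent) → 0 H
  atom 8: aromatic c, 3 neighbours → 0 H
  atom 9: O, bond orders sum to 1 (valence 2) → 1 H
  atom 10: aromatic c, 3 neighbours → 0 H
  atom 11: Br (halogen, monovalent) → 0 H
Totals → C:6, H:4, Br:2, Cl:1, N:1, O:1.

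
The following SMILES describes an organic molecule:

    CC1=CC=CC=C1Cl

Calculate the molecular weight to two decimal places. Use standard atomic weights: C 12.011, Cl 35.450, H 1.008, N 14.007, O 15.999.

126.58 g/mol

First, the molecular formula is C7H7Cl (counting implicit H from valence).
  C: 7 × 12.011 = 84.077
  Cl: 1 × 35.450 = 35.450
  H: 7 × 1.008 = 7.056
Sum: 7×12.011 + 1×35.450 + 7×1.008 = 126.583 → 126.58 g/mol.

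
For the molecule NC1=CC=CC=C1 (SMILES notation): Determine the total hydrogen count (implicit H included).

Walk through each heavy atom and fill implicit hydrogens from standard valence (C 4, N 3, O 2, S 2, halogen 1):
  atom 1: N, bond orders sum to 1 (valence 3) → 2 H
  atom 2: C, bond orders sum to 4 (valence 4) → 0 H
  atom 3: C, bond orders sum to 3 (valence 4) → 1 H
  atom 4: C, bond orders sum to 3 (valence 4) → 1 H
  atom 5: C, bond orders sum to 3 (valence 4) → 1 H
  atom 6: C, bond orders sum to 3 (valence 4) → 1 H
  atom 7: C, bond orders sum to 3 (valence 4) → 1 H
Total hydrogens: 7.

7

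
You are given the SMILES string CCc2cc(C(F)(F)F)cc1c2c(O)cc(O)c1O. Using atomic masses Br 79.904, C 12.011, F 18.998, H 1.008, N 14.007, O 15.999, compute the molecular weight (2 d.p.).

272.22 g/mol

First, the molecular formula is C13H11F3O3 (counting implicit H from valence).
  C: 13 × 12.011 = 156.143
  F: 3 × 18.998 = 56.994
  H: 11 × 1.008 = 11.088
  O: 3 × 15.999 = 47.997
Sum: 13×12.011 + 3×18.998 + 11×1.008 + 3×15.999 = 272.222 → 272.22 g/mol.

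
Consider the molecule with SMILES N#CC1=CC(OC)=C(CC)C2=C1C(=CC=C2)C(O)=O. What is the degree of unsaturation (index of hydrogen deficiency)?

10

Degree of unsaturation = (number of rings) + (number of π bonds).
Ring closures in the SMILES: 2.
π bonds: 6 double bonds (each 1 DoU), 1 triple bond (each 2 DoU) → 8 DoU from unsaturation.
Total DoU = 2 + 8 = 10.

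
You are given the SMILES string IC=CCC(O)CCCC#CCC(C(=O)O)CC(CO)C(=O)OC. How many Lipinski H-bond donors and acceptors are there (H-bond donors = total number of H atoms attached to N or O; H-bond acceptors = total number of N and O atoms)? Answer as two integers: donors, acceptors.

3, 6

Donors: find every N or O and count the H atoms it carries.
  atom 6 (O): bond orders sum to 1 → 1 H
  atom 15 (O): bond orders sum to 2 → 0 H
  atom 16 (O): bond orders sum to 1 → 1 H
  atom 20 (O): bond orders sum to 1 → 1 H
  atom 22 (O): bond orders sum to 2 → 0 H
  atom 23 (O): bond orders sum to 2 → 0 H
Lipinski HBD = 3.
Acceptors: N atoms = 0, O atoms = 6 → HBA = 6.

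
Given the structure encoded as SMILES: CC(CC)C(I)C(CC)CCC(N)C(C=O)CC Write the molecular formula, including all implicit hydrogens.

Walk through each heavy atom and fill implicit hydrogens from standard valence (C 4, N 3, O 2, S 2, halogen 1):
  atom 1: C, bond orders sum to 1 (valence 4) → 3 H
  atom 2: C, bond orders sum to 3 (valence 4) → 1 H
  atom 3: C, bond orders sum to 2 (valence 4) → 2 H
  atom 4: C, bond orders sum to 1 (valence 4) → 3 H
  atom 5: C, bond orders sum to 3 (valence 4) → 1 H
  atom 6: I (halogen, monovalent) → 0 H
  atom 7: C, bond orders sum to 3 (valence 4) → 1 H
  atom 8: C, bond orders sum to 2 (valence 4) → 2 H
  atom 9: C, bond orders sum to 1 (valence 4) → 3 H
  atom 10: C, bond orders sum to 2 (valence 4) → 2 H
  atom 11: C, bond orders sum to 2 (valence 4) → 2 H
  atom 12: C, bond orders sum to 3 (valence 4) → 1 H
  atom 13: N, bond orders sum to 1 (valence 3) → 2 H
  atom 14: C, bond orders sum to 3 (valence 4) → 1 H
  atom 15: C, bond orders sum to 3 (valence 4) → 1 H
  atom 16: O, bond orders sum to 2 (valence 2) → 0 H
  atom 17: C, bond orders sum to 2 (valence 4) → 2 H
  atom 18: C, bond orders sum to 1 (valence 4) → 3 H
Totals → C:15, H:30, I:1, N:1, O:1.
In Hill order: C15H30INO.

C15H30INO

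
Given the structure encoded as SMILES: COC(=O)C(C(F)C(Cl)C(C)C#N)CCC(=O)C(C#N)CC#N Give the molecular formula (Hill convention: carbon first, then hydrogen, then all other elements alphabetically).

Walk through each heavy atom and fill implicit hydrogens from standard valence (C 4, N 3, O 2, S 2, halogen 1):
  atom 1: C, bond orders sum to 1 (valence 4) → 3 H
  atom 2: O, bond orders sum to 2 (valence 2) → 0 H
  atom 3: C, bond orders sum to 4 (valence 4) → 0 H
  atom 4: O, bond orders sum to 2 (valence 2) → 0 H
  atom 5: C, bond orders sum to 3 (valence 4) → 1 H
  atom 6: C, bond orders sum to 3 (valence 4) → 1 H
  atom 7: F (halogen, monovalent) → 0 H
  atom 8: C, bond orders sum to 3 (valence 4) → 1 H
  atom 9: Cl (halogen, monovalent) → 0 H
  atom 10: C, bond orders sum to 3 (valence 4) → 1 H
  atom 11: C, bond orders sum to 1 (valence 4) → 3 H
  atom 12: C, bond orders sum to 4 (valence 4) → 0 H
  atom 13: N, bond orders sum to 3 (valence 3) → 0 H
  atom 14: C, bond orders sum to 2 (valence 4) → 2 H
  atom 15: C, bond orders sum to 2 (valence 4) → 2 H
  atom 16: C, bond orders sum to 4 (valence 4) → 0 H
  atom 17: O, bond orders sum to 2 (valence 2) → 0 H
  atom 18: C, bond orders sum to 3 (valence 4) → 1 H
  atom 19: C, bond orders sum to 4 (valence 4) → 0 H
  atom 20: N, bond orders sum to 3 (valence 3) → 0 H
  atom 21: C, bond orders sum to 2 (valence 4) → 2 H
  atom 22: C, bond orders sum to 4 (valence 4) → 0 H
  atom 23: N, bond orders sum to 3 (valence 3) → 0 H
Totals → C:15, H:17, Cl:1, F:1, N:3, O:3.
In Hill order: C15H17ClFN3O3.

C15H17ClFN3O3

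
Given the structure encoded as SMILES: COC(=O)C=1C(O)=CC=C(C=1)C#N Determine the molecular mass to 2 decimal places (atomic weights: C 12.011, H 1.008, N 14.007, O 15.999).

177.16 g/mol

First, the molecular formula is C9H7NO3 (counting implicit H from valence).
  C: 9 × 12.011 = 108.099
  H: 7 × 1.008 = 7.056
  N: 1 × 14.007 = 14.007
  O: 3 × 15.999 = 47.997
Sum: 9×12.011 + 7×1.008 + 1×14.007 + 3×15.999 = 177.159 → 177.16 g/mol.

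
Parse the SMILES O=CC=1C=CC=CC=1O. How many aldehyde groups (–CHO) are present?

1

The aldehyde motif appears at heavy-atom position 2 in the SMILES.
Other groups present: 1 hydroxyl.
Aldehyde count: 1.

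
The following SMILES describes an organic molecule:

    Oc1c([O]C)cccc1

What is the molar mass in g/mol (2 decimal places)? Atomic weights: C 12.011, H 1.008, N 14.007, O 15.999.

124.14 g/mol

First, the molecular formula is C7H8O2 (counting implicit H from valence).
  C: 7 × 12.011 = 84.077
  H: 8 × 1.008 = 8.064
  O: 2 × 15.999 = 31.998
Sum: 7×12.011 + 8×1.008 + 2×15.999 = 124.139 → 124.14 g/mol.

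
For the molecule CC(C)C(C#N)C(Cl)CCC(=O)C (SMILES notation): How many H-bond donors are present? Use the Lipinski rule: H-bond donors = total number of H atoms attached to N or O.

0

Donors: find every N or O and count the H atoms it carries.
  atom 6 (N): bond orders sum to 3 → 0 H
  atom 12 (O): bond orders sum to 2 → 0 H
Lipinski HBD = 0.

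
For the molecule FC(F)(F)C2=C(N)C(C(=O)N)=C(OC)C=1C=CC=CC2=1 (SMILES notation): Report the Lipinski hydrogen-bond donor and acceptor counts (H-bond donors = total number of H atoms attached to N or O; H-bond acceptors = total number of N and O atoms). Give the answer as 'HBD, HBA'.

Donors: find every N or O and count the H atoms it carries.
  atom 7 (N): bond orders sum to 1 → 2 H
  atom 10 (O): bond orders sum to 2 → 0 H
  atom 11 (N): bond orders sum to 1 → 2 H
  atom 13 (O): bond orders sum to 2 → 0 H
Lipinski HBD = 4.
Acceptors: N atoms = 2, O atoms = 2 → HBA = 4.

4, 4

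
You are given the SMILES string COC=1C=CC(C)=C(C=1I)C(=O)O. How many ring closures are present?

1

In SMILES, each pair of matching ring-closure digits denotes one ring-closing bond; the number of such bonds equals the number of independent rings.
Ring-closure bonds here: 1.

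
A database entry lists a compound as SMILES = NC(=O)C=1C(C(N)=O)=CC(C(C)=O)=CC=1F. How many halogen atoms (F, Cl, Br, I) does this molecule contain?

1

Halogen atoms appear at heavy-atom position 16 (1×F).
Other groups present: 2 amide, 1 ketone.
Halogen count: 1.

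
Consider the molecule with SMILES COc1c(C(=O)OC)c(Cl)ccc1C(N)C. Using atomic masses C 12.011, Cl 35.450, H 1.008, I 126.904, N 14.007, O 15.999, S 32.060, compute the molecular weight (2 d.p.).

First, the molecular formula is C11H14ClNO3 (counting implicit H from valence).
  C: 11 × 12.011 = 132.121
  Cl: 1 × 35.450 = 35.450
  H: 14 × 1.008 = 14.112
  N: 1 × 14.007 = 14.007
  O: 3 × 15.999 = 47.997
Sum: 11×12.011 + 1×35.450 + 14×1.008 + 1×14.007 + 3×15.999 = 243.687 → 243.69 g/mol.

243.69 g/mol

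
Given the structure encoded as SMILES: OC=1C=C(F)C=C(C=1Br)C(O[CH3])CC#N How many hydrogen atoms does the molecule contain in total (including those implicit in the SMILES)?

9

Walk through each heavy atom and fill implicit hydrogens from standard valence (C 4, N 3, O 2, S 2, halogen 1):
  atom 1: O, bond orders sum to 1 (valence 2) → 1 H
  atom 2: C, bond orders sum to 4 (valence 4) → 0 H
  atom 3: C, bond orders sum to 3 (valence 4) → 1 H
  atom 4: C, bond orders sum to 4 (valence 4) → 0 H
  atom 5: F (halogen, monovalent) → 0 H
  atom 6: C, bond orders sum to 3 (valence 4) → 1 H
  atom 7: C, bond orders sum to 4 (valence 4) → 0 H
  atom 8: C, bond orders sum to 4 (valence 4) → 0 H
  atom 9: Br (halogen, monovalent) → 0 H
  atom 10: C, bond orders sum to 3 (valence 4) → 1 H
  atom 11: O, bond orders sum to 2 (valence 2) → 0 H
  atom 12: C with explicit H count 3
  atom 13: C, bond orders sum to 2 (valence 4) → 2 H
  atom 14: C, bond orders sum to 4 (valence 4) → 0 H
  atom 15: N, bond orders sum to 3 (valence 3) → 0 H
Total hydrogens: 9.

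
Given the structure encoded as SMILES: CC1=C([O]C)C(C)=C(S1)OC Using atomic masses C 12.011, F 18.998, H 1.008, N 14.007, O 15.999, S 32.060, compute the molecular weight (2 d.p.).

172.24 g/mol

First, the molecular formula is C8H12O2S (counting implicit H from valence).
  C: 8 × 12.011 = 96.088
  H: 12 × 1.008 = 12.096
  O: 2 × 15.999 = 31.998
  S: 1 × 32.060 = 32.060
Sum: 8×12.011 + 12×1.008 + 2×15.999 + 1×32.060 = 172.242 → 172.24 g/mol.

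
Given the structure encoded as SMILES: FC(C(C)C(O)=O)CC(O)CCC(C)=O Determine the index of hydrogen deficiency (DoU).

Molecular formula: C10H17FO4.
DoU = (2C + 2 + N − H − X) / 2, where X is the halogen count and O/S are ignored.
    = (2·10 + 2 + 0 − 17 − 1) / 2 = 4 / 2 = 2.

2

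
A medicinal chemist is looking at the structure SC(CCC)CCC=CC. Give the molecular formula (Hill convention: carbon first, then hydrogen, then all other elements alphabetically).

Walk through each heavy atom and fill implicit hydrogens from standard valence (C 4, N 3, O 2, S 2, halogen 1):
  atom 1: S, bond orders sum to 1 (valence 2) → 1 H
  atom 2: C, bond orders sum to 3 (valence 4) → 1 H
  atom 3: C, bond orders sum to 2 (valence 4) → 2 H
  atom 4: C, bond orders sum to 2 (valence 4) → 2 H
  atom 5: C, bond orders sum to 1 (valence 4) → 3 H
  atom 6: C, bond orders sum to 2 (valence 4) → 2 H
  atom 7: C, bond orders sum to 2 (valence 4) → 2 H
  atom 8: C, bond orders sum to 3 (valence 4) → 1 H
  atom 9: C, bond orders sum to 3 (valence 4) → 1 H
  atom 10: C, bond orders sum to 1 (valence 4) → 3 H
Totals → C:9, H:18, S:1.
In Hill order: C9H18S.

C9H18S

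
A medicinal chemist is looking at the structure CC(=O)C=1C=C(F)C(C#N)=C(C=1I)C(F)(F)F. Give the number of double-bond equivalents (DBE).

7

Degree of unsaturation = (number of rings) + (number of π bonds).
Ring closures in the SMILES: 1.
π bonds: 4 double bonds (each 1 DoU), 1 triple bond (each 2 DoU) → 6 DoU from unsaturation.
Total DoU = 1 + 6 = 7.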